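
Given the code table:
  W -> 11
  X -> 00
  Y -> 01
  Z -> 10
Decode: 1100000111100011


Decoding:
11 -> W
00 -> X
00 -> X
01 -> Y
11 -> W
10 -> Z
00 -> X
11 -> W


Result: WXXYWZXW


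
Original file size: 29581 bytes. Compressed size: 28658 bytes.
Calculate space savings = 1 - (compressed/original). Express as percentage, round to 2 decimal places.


ratio = compressed/original = 28658/29581 = 0.968798
savings = 1 - ratio = 1 - 0.968798 = 0.031202
as a percentage: 0.031202 * 100 = 3.12%

Space savings = 1 - 28658/29581 = 3.12%


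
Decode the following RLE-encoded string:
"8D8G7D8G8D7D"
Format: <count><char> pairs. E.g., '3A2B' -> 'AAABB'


Expanding each <count><char> pair:
  8D -> 'DDDDDDDD'
  8G -> 'GGGGGGGG'
  7D -> 'DDDDDDD'
  8G -> 'GGGGGGGG'
  8D -> 'DDDDDDDD'
  7D -> 'DDDDDDD'

Decoded = DDDDDDDDGGGGGGGGDDDDDDDGGGGGGGGDDDDDDDDDDDDDDD


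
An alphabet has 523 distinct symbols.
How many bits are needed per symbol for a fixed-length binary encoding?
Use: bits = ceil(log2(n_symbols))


log2(523) = 9.0307
Bracket: 2^9 = 512 < 523 <= 2^10 = 1024
So ceil(log2(523)) = 10

bits = ceil(log2(523)) = ceil(9.0307) = 10 bits


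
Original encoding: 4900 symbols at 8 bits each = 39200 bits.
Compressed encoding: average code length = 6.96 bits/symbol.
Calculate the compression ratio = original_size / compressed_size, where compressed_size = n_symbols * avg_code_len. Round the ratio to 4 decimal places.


original_size = n_symbols * orig_bits = 4900 * 8 = 39200 bits
compressed_size = n_symbols * avg_code_len = 4900 * 6.96 = 34104.0 bits
ratio = original_size / compressed_size = 39200 / 34104.0 = 1.1494

Compression ratio = 1.1494


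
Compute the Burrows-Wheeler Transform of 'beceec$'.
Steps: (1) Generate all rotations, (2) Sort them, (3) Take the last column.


Rotations (sorted):
  0: $beceec -> last char: c
  1: beceec$ -> last char: $
  2: c$becee -> last char: e
  3: ceec$be -> last char: e
  4: ec$bece -> last char: e
  5: eceec$b -> last char: b
  6: eec$bec -> last char: c


BWT = c$eeebc


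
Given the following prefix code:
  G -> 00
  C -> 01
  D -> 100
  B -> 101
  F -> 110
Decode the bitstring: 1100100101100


Decoding step by step:
Bits 110 -> F
Bits 01 -> C
Bits 00 -> G
Bits 101 -> B
Bits 100 -> D


Decoded message: FCGBD


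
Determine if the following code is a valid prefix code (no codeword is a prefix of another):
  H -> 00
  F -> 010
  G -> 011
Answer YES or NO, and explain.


Checking each pair (does one codeword prefix another?):
  H='00' vs F='010': no prefix
  H='00' vs G='011': no prefix
  F='010' vs H='00': no prefix
  F='010' vs G='011': no prefix
  G='011' vs H='00': no prefix
  G='011' vs F='010': no prefix
No violation found over all pairs.

YES -- this is a valid prefix code. No codeword is a prefix of any other codeword.


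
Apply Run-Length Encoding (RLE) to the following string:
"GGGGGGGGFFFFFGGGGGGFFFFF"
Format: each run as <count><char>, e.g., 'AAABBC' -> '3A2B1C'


Scanning runs left to right:
  i=0: run of 'G' x 8 -> '8G'
  i=8: run of 'F' x 5 -> '5F'
  i=13: run of 'G' x 6 -> '6G'
  i=19: run of 'F' x 5 -> '5F'

RLE = 8G5F6G5F


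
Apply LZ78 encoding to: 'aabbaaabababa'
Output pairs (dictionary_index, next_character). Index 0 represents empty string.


LZ78 encoding steps:
Dictionary: {0: ''}
Step 1: w='' (idx 0), next='a' -> output (0, 'a'), add 'a' as idx 1
Step 2: w='a' (idx 1), next='b' -> output (1, 'b'), add 'ab' as idx 2
Step 3: w='' (idx 0), next='b' -> output (0, 'b'), add 'b' as idx 3
Step 4: w='a' (idx 1), next='a' -> output (1, 'a'), add 'aa' as idx 4
Step 5: w='ab' (idx 2), next='a' -> output (2, 'a'), add 'aba' as idx 5
Step 6: w='b' (idx 3), next='a' -> output (3, 'a'), add 'ba' as idx 6
Step 7: w='ba' (idx 6), end of input -> output (6, '')


Encoded: [(0, 'a'), (1, 'b'), (0, 'b'), (1, 'a'), (2, 'a'), (3, 'a'), (6, '')]


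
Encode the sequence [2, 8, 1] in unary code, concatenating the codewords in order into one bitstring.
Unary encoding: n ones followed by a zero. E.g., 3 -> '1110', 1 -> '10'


Encode each number as n ones followed by a terminating 0:
  2 -> 110 (3 bits)
  8 -> 111111110 (9 bits)
  1 -> 10 (2 bits)
Total length = 3 + 9 + 2 = 14 bits.

Unary([2, 8, 1]) = 11011111111010 (14 bits)


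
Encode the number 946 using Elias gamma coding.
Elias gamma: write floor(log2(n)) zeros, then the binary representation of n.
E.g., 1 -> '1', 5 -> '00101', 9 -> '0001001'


num_bits = floor(log2(946)) + 1 = 10
leading_zeros = num_bits - 1 = 9
binary(946) = 1110110010

Elias gamma(946) = '000000000' + '1110110010' = 0000000001110110010 (19 bits)


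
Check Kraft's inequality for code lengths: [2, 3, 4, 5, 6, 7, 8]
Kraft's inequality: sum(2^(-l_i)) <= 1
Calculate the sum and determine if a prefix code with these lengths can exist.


Sum = 2^(-2) + 2^(-3) + 2^(-4) + 2^(-5) + 2^(-6) + 2^(-7) + 2^(-8)
    = 0.25 + 0.125 + 0.0625 + 0.03125 + 0.015625 + 0.0078125 + 0.00390625
    = 127/256 = 0.49609375
Since 0.49609375 <= 1, Kraft's inequality IS satisfied.
A prefix code with these lengths CAN exist.

Kraft sum = 0.49609375. Satisfied.


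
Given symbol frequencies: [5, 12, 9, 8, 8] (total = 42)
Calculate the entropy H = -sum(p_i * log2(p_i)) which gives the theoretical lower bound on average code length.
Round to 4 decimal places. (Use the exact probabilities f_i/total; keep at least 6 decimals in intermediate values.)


Per-symbol terms -p_i * log2(p_i) with p_i = f_i/42:
  p = 5/42 = 0.119048: log2(p) = -3.070389, -p*log2(p) = 0.365523
  p = 12/42 = 0.285714: log2(p) = -1.807355, -p*log2(p) = 0.516387
  p = 9/42 = 0.214286: log2(p) = -2.222392, -p*log2(p) = 0.476227
  p = 8/42 = 0.190476: log2(p) = -2.392317, -p*log2(p) = 0.455680
  p = 8/42 = 0.190476: log2(p) = -2.392317, -p*log2(p) = 0.455680
H = 0.365523 + 0.516387 + 0.476227 + 0.455680 + 0.455680 = 2.269497

H = 2.2695 bits/symbol


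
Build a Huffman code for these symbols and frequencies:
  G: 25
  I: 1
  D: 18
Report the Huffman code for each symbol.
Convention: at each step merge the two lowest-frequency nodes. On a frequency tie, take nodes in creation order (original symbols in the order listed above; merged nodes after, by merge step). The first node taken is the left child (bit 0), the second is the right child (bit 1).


Huffman tree construction:
Step 1: Merge I(1) + D(18) = 19
Step 2: Merge (I+D)(19) + G(25) = 44
Read each symbol's code off the tree from the root (left child = 0, right child = 1).

Codes:
  G: 1 (length 1)
  I: 00 (length 2)
  D: 01 (length 2)
Average code length: 63/44 = 1.4318 bits/symbol


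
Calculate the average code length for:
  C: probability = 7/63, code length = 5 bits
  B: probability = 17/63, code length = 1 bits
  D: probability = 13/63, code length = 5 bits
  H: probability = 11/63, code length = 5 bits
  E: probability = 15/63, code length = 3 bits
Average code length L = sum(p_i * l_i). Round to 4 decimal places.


Weighted contributions p_i * l_i:
  C: (7/63) * 5 = 35/63
  B: (17/63) * 1 = 17/63
  D: (13/63) * 5 = 65/63
  H: (11/63) * 5 = 55/63
  E: (15/63) * 3 = 45/63
Sum = (35 + 17 + 65 + 55 + 45)/63 = 217/63

L = 217/63 = 3.4444 bits/symbol


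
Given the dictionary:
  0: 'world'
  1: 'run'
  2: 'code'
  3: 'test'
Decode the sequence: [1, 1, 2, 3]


Look up each index in the dictionary:
  1 -> 'run'
  1 -> 'run'
  2 -> 'code'
  3 -> 'test'

Decoded: "run run code test"


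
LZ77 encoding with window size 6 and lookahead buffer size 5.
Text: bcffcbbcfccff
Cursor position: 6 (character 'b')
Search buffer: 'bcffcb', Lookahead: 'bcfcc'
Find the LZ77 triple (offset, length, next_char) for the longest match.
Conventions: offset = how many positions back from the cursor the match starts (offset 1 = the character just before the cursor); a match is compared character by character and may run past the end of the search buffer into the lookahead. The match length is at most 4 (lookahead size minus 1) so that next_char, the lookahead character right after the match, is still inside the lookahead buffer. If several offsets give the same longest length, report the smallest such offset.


Try each offset into the search buffer:
  offset=1 (pos 5, char 'b'): match length 1
  offset=2 (pos 4, char 'c'): match length 0
  offset=3 (pos 3, char 'f'): match length 0
  offset=4 (pos 2, char 'f'): match length 0
  offset=5 (pos 1, char 'c'): match length 0
  offset=6 (pos 0, char 'b'): match length 3
Longest match has length 3 at offset 6.
next_char = character at position 6 + 3 = 9 -> 'c'

Best match: offset=6, length=3 (matching 'bcf' starting at position 0)
LZ77 triple: (6, 3, 'c')


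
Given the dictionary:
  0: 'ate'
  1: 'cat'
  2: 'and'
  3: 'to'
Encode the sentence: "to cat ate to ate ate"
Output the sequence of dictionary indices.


Look up each word in the dictionary:
  'to' -> 3
  'cat' -> 1
  'ate' -> 0
  'to' -> 3
  'ate' -> 0
  'ate' -> 0

Encoded: [3, 1, 0, 3, 0, 0]


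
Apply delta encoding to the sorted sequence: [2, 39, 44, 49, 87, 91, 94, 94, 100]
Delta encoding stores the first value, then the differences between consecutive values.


First value: 2
Deltas:
  39 - 2 = 37
  44 - 39 = 5
  49 - 44 = 5
  87 - 49 = 38
  91 - 87 = 4
  94 - 91 = 3
  94 - 94 = 0
  100 - 94 = 6


Delta encoded: [2, 37, 5, 5, 38, 4, 3, 0, 6]


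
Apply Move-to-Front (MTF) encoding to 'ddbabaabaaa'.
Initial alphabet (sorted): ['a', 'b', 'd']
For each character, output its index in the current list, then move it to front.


MTF encoding:
'd': index 2 in ['a', 'b', 'd'] -> ['d', 'a', 'b']
'd': index 0 in ['d', 'a', 'b'] -> ['d', 'a', 'b']
'b': index 2 in ['d', 'a', 'b'] -> ['b', 'd', 'a']
'a': index 2 in ['b', 'd', 'a'] -> ['a', 'b', 'd']
'b': index 1 in ['a', 'b', 'd'] -> ['b', 'a', 'd']
'a': index 1 in ['b', 'a', 'd'] -> ['a', 'b', 'd']
'a': index 0 in ['a', 'b', 'd'] -> ['a', 'b', 'd']
'b': index 1 in ['a', 'b', 'd'] -> ['b', 'a', 'd']
'a': index 1 in ['b', 'a', 'd'] -> ['a', 'b', 'd']
'a': index 0 in ['a', 'b', 'd'] -> ['a', 'b', 'd']
'a': index 0 in ['a', 'b', 'd'] -> ['a', 'b', 'd']


Output: [2, 0, 2, 2, 1, 1, 0, 1, 1, 0, 0]


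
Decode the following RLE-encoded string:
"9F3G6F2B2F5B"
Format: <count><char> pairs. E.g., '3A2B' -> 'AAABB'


Expanding each <count><char> pair:
  9F -> 'FFFFFFFFF'
  3G -> 'GGG'
  6F -> 'FFFFFF'
  2B -> 'BB'
  2F -> 'FF'
  5B -> 'BBBBB'

Decoded = FFFFFFFFFGGGFFFFFFBBFFBBBBB


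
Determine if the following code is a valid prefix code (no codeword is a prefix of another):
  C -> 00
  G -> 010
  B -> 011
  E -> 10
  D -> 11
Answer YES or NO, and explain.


Checking each pair (does one codeword prefix another?):
  C='00' vs G='010': no prefix
  C='00' vs B='011': no prefix
  C='00' vs E='10': no prefix
  C='00' vs D='11': no prefix
  G='010' vs C='00': no prefix
  G='010' vs B='011': no prefix
  G='010' vs E='10': no prefix
  G='010' vs D='11': no prefix
  B='011' vs C='00': no prefix
  B='011' vs G='010': no prefix
  B='011' vs E='10': no prefix
  B='011' vs D='11': no prefix
  E='10' vs C='00': no prefix
  E='10' vs G='010': no prefix
  E='10' vs B='011': no prefix
  E='10' vs D='11': no prefix
  D='11' vs C='00': no prefix
  D='11' vs G='010': no prefix
  D='11' vs B='011': no prefix
  D='11' vs E='10': no prefix
No violation found over all pairs.

YES -- this is a valid prefix code. No codeword is a prefix of any other codeword.


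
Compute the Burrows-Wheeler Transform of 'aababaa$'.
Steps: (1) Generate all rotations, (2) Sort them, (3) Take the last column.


Rotations (sorted):
  0: $aababaa -> last char: a
  1: a$aababa -> last char: a
  2: aa$aabab -> last char: b
  3: aababaa$ -> last char: $
  4: abaa$aab -> last char: b
  5: ababaa$a -> last char: a
  6: baa$aaba -> last char: a
  7: babaa$aa -> last char: a


BWT = aab$baaa


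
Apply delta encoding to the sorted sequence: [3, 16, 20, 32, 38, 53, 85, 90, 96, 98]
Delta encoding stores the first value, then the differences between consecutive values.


First value: 3
Deltas:
  16 - 3 = 13
  20 - 16 = 4
  32 - 20 = 12
  38 - 32 = 6
  53 - 38 = 15
  85 - 53 = 32
  90 - 85 = 5
  96 - 90 = 6
  98 - 96 = 2


Delta encoded: [3, 13, 4, 12, 6, 15, 32, 5, 6, 2]


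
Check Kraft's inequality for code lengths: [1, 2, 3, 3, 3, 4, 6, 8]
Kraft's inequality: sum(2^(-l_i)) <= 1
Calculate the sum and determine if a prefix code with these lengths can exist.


Sum = 2^(-1) + 2^(-2) + 2^(-3) + 2^(-3) + 2^(-3) + 2^(-4) + 2^(-6) + 2^(-8)
    = 0.5 + 0.25 + 0.125 + 0.125 + 0.125 + 0.0625 + 0.015625 + 0.00390625
    = 309/256 = 1.20703125
Since 1.20703125 > 1, Kraft's inequality is NOT satisfied.
A prefix code with these lengths CANNOT exist.

Kraft sum = 1.20703125. Not satisfied.


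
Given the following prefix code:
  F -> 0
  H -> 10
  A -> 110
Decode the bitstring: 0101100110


Decoding step by step:
Bits 0 -> F
Bits 10 -> H
Bits 110 -> A
Bits 0 -> F
Bits 110 -> A


Decoded message: FHAFA


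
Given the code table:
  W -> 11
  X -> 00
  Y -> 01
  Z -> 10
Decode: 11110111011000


Decoding:
11 -> W
11 -> W
01 -> Y
11 -> W
01 -> Y
10 -> Z
00 -> X


Result: WWYWYZX


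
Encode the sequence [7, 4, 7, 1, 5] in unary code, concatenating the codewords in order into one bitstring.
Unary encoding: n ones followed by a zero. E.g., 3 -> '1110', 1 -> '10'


Encode each number as n ones followed by a terminating 0:
  7 -> 11111110 (8 bits)
  4 -> 11110 (5 bits)
  7 -> 11111110 (8 bits)
  1 -> 10 (2 bits)
  5 -> 111110 (6 bits)
Total length = 8 + 5 + 8 + 2 + 6 = 29 bits.

Unary([7, 4, 7, 1, 5]) = 11111110111101111111010111110 (29 bits)


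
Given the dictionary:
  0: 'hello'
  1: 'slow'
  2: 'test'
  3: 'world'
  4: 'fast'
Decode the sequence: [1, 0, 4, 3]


Look up each index in the dictionary:
  1 -> 'slow'
  0 -> 'hello'
  4 -> 'fast'
  3 -> 'world'

Decoded: "slow hello fast world"


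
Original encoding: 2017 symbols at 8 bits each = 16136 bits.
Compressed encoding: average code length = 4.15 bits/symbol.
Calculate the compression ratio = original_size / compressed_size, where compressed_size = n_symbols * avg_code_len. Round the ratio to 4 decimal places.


original_size = n_symbols * orig_bits = 2017 * 8 = 16136 bits
compressed_size = n_symbols * avg_code_len = 2017 * 4.15 = 8370.55 bits
ratio = original_size / compressed_size = 16136 / 8370.55 = 1.9277

Compression ratio = 1.9277


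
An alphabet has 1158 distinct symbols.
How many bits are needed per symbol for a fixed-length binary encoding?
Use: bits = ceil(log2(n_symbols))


log2(1158) = 10.1774
Bracket: 2^10 = 1024 < 1158 <= 2^11 = 2048
So ceil(log2(1158)) = 11

bits = ceil(log2(1158)) = ceil(10.1774) = 11 bits


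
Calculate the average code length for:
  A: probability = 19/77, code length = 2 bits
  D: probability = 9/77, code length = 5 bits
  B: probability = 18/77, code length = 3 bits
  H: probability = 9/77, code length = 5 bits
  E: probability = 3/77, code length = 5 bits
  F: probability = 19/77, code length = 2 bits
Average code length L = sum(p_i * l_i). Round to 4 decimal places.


Weighted contributions p_i * l_i:
  A: (19/77) * 2 = 38/77
  D: (9/77) * 5 = 45/77
  B: (18/77) * 3 = 54/77
  H: (9/77) * 5 = 45/77
  E: (3/77) * 5 = 15/77
  F: (19/77) * 2 = 38/77
Sum = (38 + 45 + 54 + 45 + 15 + 38)/77 = 235/77

L = 235/77 = 3.0519 bits/symbol


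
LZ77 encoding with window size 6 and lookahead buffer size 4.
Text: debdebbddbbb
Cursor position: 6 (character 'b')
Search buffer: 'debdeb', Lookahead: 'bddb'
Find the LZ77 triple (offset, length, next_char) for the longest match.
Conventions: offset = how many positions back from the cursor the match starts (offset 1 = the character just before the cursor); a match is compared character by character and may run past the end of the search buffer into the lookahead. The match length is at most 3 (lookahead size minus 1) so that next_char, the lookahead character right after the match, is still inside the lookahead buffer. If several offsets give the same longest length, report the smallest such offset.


Try each offset into the search buffer:
  offset=1 (pos 5, char 'b'): match length 1
  offset=2 (pos 4, char 'e'): match length 0
  offset=3 (pos 3, char 'd'): match length 0
  offset=4 (pos 2, char 'b'): match length 2
  offset=5 (pos 1, char 'e'): match length 0
  offset=6 (pos 0, char 'd'): match length 0
Longest match has length 2 at offset 4.
next_char = character at position 6 + 2 = 8 -> 'd'

Best match: offset=4, length=2 (matching 'bd' starting at position 2)
LZ77 triple: (4, 2, 'd')


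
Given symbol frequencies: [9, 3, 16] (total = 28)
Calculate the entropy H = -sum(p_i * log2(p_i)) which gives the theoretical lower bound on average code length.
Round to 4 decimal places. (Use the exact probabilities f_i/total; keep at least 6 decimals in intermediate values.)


Per-symbol terms -p_i * log2(p_i) with p_i = f_i/28:
  p = 9/28 = 0.321429: log2(p) = -1.637430, -p*log2(p) = 0.526317
  p = 3/28 = 0.107143: log2(p) = -3.222392, -p*log2(p) = 0.345256
  p = 16/28 = 0.571429: log2(p) = -0.807355, -p*log2(p) = 0.461346
H = 0.526317 + 0.345256 + 0.461346 = 1.332919

H = 1.3329 bits/symbol


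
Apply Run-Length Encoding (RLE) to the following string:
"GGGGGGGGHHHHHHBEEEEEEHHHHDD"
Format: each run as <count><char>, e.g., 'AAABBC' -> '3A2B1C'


Scanning runs left to right:
  i=0: run of 'G' x 8 -> '8G'
  i=8: run of 'H' x 6 -> '6H'
  i=14: run of 'B' x 1 -> '1B'
  i=15: run of 'E' x 6 -> '6E'
  i=21: run of 'H' x 4 -> '4H'
  i=25: run of 'D' x 2 -> '2D'

RLE = 8G6H1B6E4H2D


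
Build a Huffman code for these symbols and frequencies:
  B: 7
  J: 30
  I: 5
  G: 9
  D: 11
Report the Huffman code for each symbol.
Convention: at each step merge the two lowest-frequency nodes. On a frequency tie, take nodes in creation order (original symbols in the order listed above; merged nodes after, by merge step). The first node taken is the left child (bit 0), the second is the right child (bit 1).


Huffman tree construction:
Step 1: Merge I(5) + B(7) = 12
Step 2: Merge G(9) + D(11) = 20
Step 3: Merge (I+B)(12) + (G+D)(20) = 32
Step 4: Merge J(30) + ((I+B)+(G+D))(32) = 62
Read each symbol's code off the tree from the root (left child = 0, right child = 1).

Codes:
  B: 101 (length 3)
  J: 0 (length 1)
  I: 100 (length 3)
  G: 110 (length 3)
  D: 111 (length 3)
Average code length: 126/62 = 2.0323 bits/symbol


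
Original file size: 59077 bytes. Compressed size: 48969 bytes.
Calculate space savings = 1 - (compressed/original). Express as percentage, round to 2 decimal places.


ratio = compressed/original = 48969/59077 = 0.828901
savings = 1 - ratio = 1 - 0.828901 = 0.171099
as a percentage: 0.171099 * 100 = 17.11%

Space savings = 1 - 48969/59077 = 17.11%


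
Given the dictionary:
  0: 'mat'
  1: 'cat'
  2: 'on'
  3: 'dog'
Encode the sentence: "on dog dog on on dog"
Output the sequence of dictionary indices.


Look up each word in the dictionary:
  'on' -> 2
  'dog' -> 3
  'dog' -> 3
  'on' -> 2
  'on' -> 2
  'dog' -> 3

Encoded: [2, 3, 3, 2, 2, 3]


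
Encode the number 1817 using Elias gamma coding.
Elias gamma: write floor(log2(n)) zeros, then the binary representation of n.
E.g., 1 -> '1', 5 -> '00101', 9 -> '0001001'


num_bits = floor(log2(1817)) + 1 = 11
leading_zeros = num_bits - 1 = 10
binary(1817) = 11100011001

Elias gamma(1817) = '0000000000' + '11100011001' = 000000000011100011001 (21 bits)


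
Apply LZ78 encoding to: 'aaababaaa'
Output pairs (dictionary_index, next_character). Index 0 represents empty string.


LZ78 encoding steps:
Dictionary: {0: ''}
Step 1: w='' (idx 0), next='a' -> output (0, 'a'), add 'a' as idx 1
Step 2: w='a' (idx 1), next='a' -> output (1, 'a'), add 'aa' as idx 2
Step 3: w='' (idx 0), next='b' -> output (0, 'b'), add 'b' as idx 3
Step 4: w='a' (idx 1), next='b' -> output (1, 'b'), add 'ab' as idx 4
Step 5: w='aa' (idx 2), next='a' -> output (2, 'a'), add 'aaa' as idx 5


Encoded: [(0, 'a'), (1, 'a'), (0, 'b'), (1, 'b'), (2, 'a')]


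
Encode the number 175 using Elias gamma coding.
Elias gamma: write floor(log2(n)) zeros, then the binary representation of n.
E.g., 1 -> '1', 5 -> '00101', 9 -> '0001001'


num_bits = floor(log2(175)) + 1 = 8
leading_zeros = num_bits - 1 = 7
binary(175) = 10101111

Elias gamma(175) = '0000000' + '10101111' = 000000010101111 (15 bits)


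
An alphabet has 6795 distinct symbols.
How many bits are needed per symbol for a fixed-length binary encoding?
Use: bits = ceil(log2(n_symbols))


log2(6795) = 12.7303
Bracket: 2^12 = 4096 < 6795 <= 2^13 = 8192
So ceil(log2(6795)) = 13

bits = ceil(log2(6795)) = ceil(12.7303) = 13 bits


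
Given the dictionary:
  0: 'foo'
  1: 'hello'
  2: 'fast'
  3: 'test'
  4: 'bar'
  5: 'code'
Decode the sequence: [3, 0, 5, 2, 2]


Look up each index in the dictionary:
  3 -> 'test'
  0 -> 'foo'
  5 -> 'code'
  2 -> 'fast'
  2 -> 'fast'

Decoded: "test foo code fast fast"


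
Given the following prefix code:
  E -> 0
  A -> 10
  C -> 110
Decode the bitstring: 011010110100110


Decoding step by step:
Bits 0 -> E
Bits 110 -> C
Bits 10 -> A
Bits 110 -> C
Bits 10 -> A
Bits 0 -> E
Bits 110 -> C


Decoded message: ECACAEC


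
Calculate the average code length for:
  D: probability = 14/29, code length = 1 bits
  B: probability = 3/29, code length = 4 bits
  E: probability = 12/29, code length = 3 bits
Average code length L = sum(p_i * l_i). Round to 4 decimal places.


Weighted contributions p_i * l_i:
  D: (14/29) * 1 = 14/29
  B: (3/29) * 4 = 12/29
  E: (12/29) * 3 = 36/29
Sum = (14 + 12 + 36)/29 = 62/29

L = 62/29 = 2.1379 bits/symbol


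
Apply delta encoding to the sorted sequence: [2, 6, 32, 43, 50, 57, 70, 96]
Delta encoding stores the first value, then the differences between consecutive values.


First value: 2
Deltas:
  6 - 2 = 4
  32 - 6 = 26
  43 - 32 = 11
  50 - 43 = 7
  57 - 50 = 7
  70 - 57 = 13
  96 - 70 = 26


Delta encoded: [2, 4, 26, 11, 7, 7, 13, 26]


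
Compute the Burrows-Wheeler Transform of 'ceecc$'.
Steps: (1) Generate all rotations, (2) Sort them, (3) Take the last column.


Rotations (sorted):
  0: $ceecc -> last char: c
  1: c$ceec -> last char: c
  2: cc$cee -> last char: e
  3: ceecc$ -> last char: $
  4: ecc$ce -> last char: e
  5: eecc$c -> last char: c


BWT = cce$ec


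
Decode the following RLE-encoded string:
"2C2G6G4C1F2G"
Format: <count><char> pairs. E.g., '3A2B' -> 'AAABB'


Expanding each <count><char> pair:
  2C -> 'CC'
  2G -> 'GG'
  6G -> 'GGGGGG'
  4C -> 'CCCC'
  1F -> 'F'
  2G -> 'GG'

Decoded = CCGGGGGGGGCCCCFGG


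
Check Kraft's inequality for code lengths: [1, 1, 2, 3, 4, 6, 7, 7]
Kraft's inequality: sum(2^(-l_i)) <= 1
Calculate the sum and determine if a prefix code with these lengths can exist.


Sum = 2^(-1) + 2^(-1) + 2^(-2) + 2^(-3) + 2^(-4) + 2^(-6) + 2^(-7) + 2^(-7)
    = 0.5 + 0.5 + 0.25 + 0.125 + 0.0625 + 0.015625 + 0.0078125 + 0.0078125
    = 188/128 = 1.46875
Since 1.46875 > 1, Kraft's inequality is NOT satisfied.
A prefix code with these lengths CANNOT exist.

Kraft sum = 1.46875. Not satisfied.


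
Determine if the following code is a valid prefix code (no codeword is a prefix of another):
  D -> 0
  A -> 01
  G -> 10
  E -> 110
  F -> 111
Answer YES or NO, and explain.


Checking each pair (does one codeword prefix another?):
  D='0' vs A='01': prefix -- VIOLATION

NO -- this is NOT a valid prefix code. D (0) is a prefix of A (01).


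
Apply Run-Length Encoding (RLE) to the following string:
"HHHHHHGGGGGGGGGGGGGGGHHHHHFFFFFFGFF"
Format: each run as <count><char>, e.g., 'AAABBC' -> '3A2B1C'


Scanning runs left to right:
  i=0: run of 'H' x 6 -> '6H'
  i=6: run of 'G' x 15 -> '15G'
  i=21: run of 'H' x 5 -> '5H'
  i=26: run of 'F' x 6 -> '6F'
  i=32: run of 'G' x 1 -> '1G'
  i=33: run of 'F' x 2 -> '2F'

RLE = 6H15G5H6F1G2F


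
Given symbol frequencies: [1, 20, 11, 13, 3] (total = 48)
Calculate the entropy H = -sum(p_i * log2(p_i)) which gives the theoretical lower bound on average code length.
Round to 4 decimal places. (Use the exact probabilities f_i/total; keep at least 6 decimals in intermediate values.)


Per-symbol terms -p_i * log2(p_i) with p_i = f_i/48:
  p = 1/48 = 0.020833: log2(p) = -5.584963, -p*log2(p) = 0.116353
  p = 20/48 = 0.416667: log2(p) = -1.263034, -p*log2(p) = 0.526264
  p = 11/48 = 0.229167: log2(p) = -2.125531, -p*log2(p) = 0.487101
  p = 13/48 = 0.270833: log2(p) = -1.884523, -p*log2(p) = 0.510392
  p = 3/48 = 0.062500: log2(p) = -4.000000, -p*log2(p) = 0.250000
H = 0.116353 + 0.526264 + 0.487101 + 0.510392 + 0.250000 = 1.890110

H = 1.8901 bits/symbol


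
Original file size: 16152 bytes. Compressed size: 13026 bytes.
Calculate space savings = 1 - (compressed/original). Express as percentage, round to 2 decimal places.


ratio = compressed/original = 13026/16152 = 0.806464
savings = 1 - ratio = 1 - 0.806464 = 0.193536
as a percentage: 0.193536 * 100 = 19.35%

Space savings = 1 - 13026/16152 = 19.35%


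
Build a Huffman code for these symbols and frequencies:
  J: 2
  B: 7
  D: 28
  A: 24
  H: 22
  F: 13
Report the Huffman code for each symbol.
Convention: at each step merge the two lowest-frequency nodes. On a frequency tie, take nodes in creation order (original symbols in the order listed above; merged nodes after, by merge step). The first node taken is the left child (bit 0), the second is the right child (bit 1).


Huffman tree construction:
Step 1: Merge J(2) + B(7) = 9
Step 2: Merge (J+B)(9) + F(13) = 22
Step 3: Merge H(22) + ((J+B)+F)(22) = 44
Step 4: Merge A(24) + D(28) = 52
Step 5: Merge (H+((J+B)+F))(44) + (A+D)(52) = 96
Read each symbol's code off the tree from the root (left child = 0, right child = 1).

Codes:
  J: 0100 (length 4)
  B: 0101 (length 4)
  D: 11 (length 2)
  A: 10 (length 2)
  H: 00 (length 2)
  F: 011 (length 3)
Average code length: 223/96 = 2.3229 bits/symbol


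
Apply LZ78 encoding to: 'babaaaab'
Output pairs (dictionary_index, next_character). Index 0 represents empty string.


LZ78 encoding steps:
Dictionary: {0: ''}
Step 1: w='' (idx 0), next='b' -> output (0, 'b'), add 'b' as idx 1
Step 2: w='' (idx 0), next='a' -> output (0, 'a'), add 'a' as idx 2
Step 3: w='b' (idx 1), next='a' -> output (1, 'a'), add 'ba' as idx 3
Step 4: w='a' (idx 2), next='a' -> output (2, 'a'), add 'aa' as idx 4
Step 5: w='a' (idx 2), next='b' -> output (2, 'b'), add 'ab' as idx 5


Encoded: [(0, 'b'), (0, 'a'), (1, 'a'), (2, 'a'), (2, 'b')]


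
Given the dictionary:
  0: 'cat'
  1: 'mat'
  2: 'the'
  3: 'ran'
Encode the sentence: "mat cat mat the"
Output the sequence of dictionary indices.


Look up each word in the dictionary:
  'mat' -> 1
  'cat' -> 0
  'mat' -> 1
  'the' -> 2

Encoded: [1, 0, 1, 2]


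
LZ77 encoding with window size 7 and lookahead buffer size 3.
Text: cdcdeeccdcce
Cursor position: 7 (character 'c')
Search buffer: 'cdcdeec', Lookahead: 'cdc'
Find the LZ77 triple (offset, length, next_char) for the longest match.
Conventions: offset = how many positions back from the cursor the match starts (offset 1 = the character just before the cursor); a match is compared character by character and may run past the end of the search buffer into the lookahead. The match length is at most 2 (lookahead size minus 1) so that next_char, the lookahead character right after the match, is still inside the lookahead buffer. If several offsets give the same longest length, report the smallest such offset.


Try each offset into the search buffer:
  offset=1 (pos 6, char 'c'): match length 1
  offset=2 (pos 5, char 'e'): match length 0
  offset=3 (pos 4, char 'e'): match length 0
  offset=4 (pos 3, char 'd'): match length 0
  offset=5 (pos 2, char 'c'): match length 2
  offset=6 (pos 1, char 'd'): match length 0
  offset=7 (pos 0, char 'c'): match length 2
Longest match has length 2, found at offsets 5, 7; take the smallest, offset 5.
next_char = character at position 7 + 2 = 9 -> 'c'

Best match: offset=5, length=2 (matching 'cd' starting at position 2)
LZ77 triple: (5, 2, 'c')


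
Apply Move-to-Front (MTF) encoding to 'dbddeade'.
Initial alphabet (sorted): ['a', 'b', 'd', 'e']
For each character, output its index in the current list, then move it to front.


MTF encoding:
'd': index 2 in ['a', 'b', 'd', 'e'] -> ['d', 'a', 'b', 'e']
'b': index 2 in ['d', 'a', 'b', 'e'] -> ['b', 'd', 'a', 'e']
'd': index 1 in ['b', 'd', 'a', 'e'] -> ['d', 'b', 'a', 'e']
'd': index 0 in ['d', 'b', 'a', 'e'] -> ['d', 'b', 'a', 'e']
'e': index 3 in ['d', 'b', 'a', 'e'] -> ['e', 'd', 'b', 'a']
'a': index 3 in ['e', 'd', 'b', 'a'] -> ['a', 'e', 'd', 'b']
'd': index 2 in ['a', 'e', 'd', 'b'] -> ['d', 'a', 'e', 'b']
'e': index 2 in ['d', 'a', 'e', 'b'] -> ['e', 'd', 'a', 'b']


Output: [2, 2, 1, 0, 3, 3, 2, 2]


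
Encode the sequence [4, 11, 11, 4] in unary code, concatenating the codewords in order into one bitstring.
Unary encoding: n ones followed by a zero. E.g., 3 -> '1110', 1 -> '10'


Encode each number as n ones followed by a terminating 0:
  4 -> 11110 (5 bits)
  11 -> 111111111110 (12 bits)
  11 -> 111111111110 (12 bits)
  4 -> 11110 (5 bits)
Total length = 5 + 12 + 12 + 5 = 34 bits.

Unary([4, 11, 11, 4]) = 1111011111111111011111111111011110 (34 bits)


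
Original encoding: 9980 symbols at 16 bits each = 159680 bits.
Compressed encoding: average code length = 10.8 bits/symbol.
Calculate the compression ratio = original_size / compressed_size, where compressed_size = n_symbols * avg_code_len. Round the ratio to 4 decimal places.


original_size = n_symbols * orig_bits = 9980 * 16 = 159680 bits
compressed_size = n_symbols * avg_code_len = 9980 * 10.8 = 107784.0 bits
ratio = original_size / compressed_size = 159680 / 107784.0 = 1.4815

Compression ratio = 1.4815


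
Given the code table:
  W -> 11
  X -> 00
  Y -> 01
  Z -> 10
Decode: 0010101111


Decoding:
00 -> X
10 -> Z
10 -> Z
11 -> W
11 -> W


Result: XZZWW


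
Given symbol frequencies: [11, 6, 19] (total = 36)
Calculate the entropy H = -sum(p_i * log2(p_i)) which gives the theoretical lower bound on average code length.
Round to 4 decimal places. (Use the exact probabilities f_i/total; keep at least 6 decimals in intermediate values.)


Per-symbol terms -p_i * log2(p_i) with p_i = f_i/36:
  p = 11/36 = 0.305556: log2(p) = -1.710493, -p*log2(p) = 0.522651
  p = 6/36 = 0.166667: log2(p) = -2.584963, -p*log2(p) = 0.430827
  p = 19/36 = 0.527778: log2(p) = -0.921997, -p*log2(p) = 0.486610
H = 0.522651 + 0.430827 + 0.486610 = 1.440088

H = 1.4401 bits/symbol


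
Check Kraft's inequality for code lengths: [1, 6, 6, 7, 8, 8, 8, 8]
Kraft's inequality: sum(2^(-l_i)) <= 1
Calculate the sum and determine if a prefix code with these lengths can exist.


Sum = 2^(-1) + 2^(-6) + 2^(-6) + 2^(-7) + 2^(-8) + 2^(-8) + 2^(-8) + 2^(-8)
    = 0.5 + 0.015625 + 0.015625 + 0.0078125 + 0.00390625 + 0.00390625 + 0.00390625 + 0.00390625
    = 142/256 = 0.5546875
Since 0.5546875 <= 1, Kraft's inequality IS satisfied.
A prefix code with these lengths CAN exist.

Kraft sum = 0.5546875. Satisfied.


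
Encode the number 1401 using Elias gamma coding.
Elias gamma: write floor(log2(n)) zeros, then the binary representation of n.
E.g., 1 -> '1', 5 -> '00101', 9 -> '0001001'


num_bits = floor(log2(1401)) + 1 = 11
leading_zeros = num_bits - 1 = 10
binary(1401) = 10101111001

Elias gamma(1401) = '0000000000' + '10101111001' = 000000000010101111001 (21 bits)


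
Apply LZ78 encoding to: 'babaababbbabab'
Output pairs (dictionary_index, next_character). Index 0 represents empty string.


LZ78 encoding steps:
Dictionary: {0: ''}
Step 1: w='' (idx 0), next='b' -> output (0, 'b'), add 'b' as idx 1
Step 2: w='' (idx 0), next='a' -> output (0, 'a'), add 'a' as idx 2
Step 3: w='b' (idx 1), next='a' -> output (1, 'a'), add 'ba' as idx 3
Step 4: w='a' (idx 2), next='b' -> output (2, 'b'), add 'ab' as idx 4
Step 5: w='ab' (idx 4), next='b' -> output (4, 'b'), add 'abb' as idx 5
Step 6: w='ba' (idx 3), next='b' -> output (3, 'b'), add 'bab' as idx 6
Step 7: w='ab' (idx 4), end of input -> output (4, '')


Encoded: [(0, 'b'), (0, 'a'), (1, 'a'), (2, 'b'), (4, 'b'), (3, 'b'), (4, '')]


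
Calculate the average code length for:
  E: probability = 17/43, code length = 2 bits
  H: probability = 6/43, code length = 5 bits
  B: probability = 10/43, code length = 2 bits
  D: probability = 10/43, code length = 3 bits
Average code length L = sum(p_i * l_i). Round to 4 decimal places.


Weighted contributions p_i * l_i:
  E: (17/43) * 2 = 34/43
  H: (6/43) * 5 = 30/43
  B: (10/43) * 2 = 20/43
  D: (10/43) * 3 = 30/43
Sum = (34 + 30 + 20 + 30)/43 = 114/43

L = 114/43 = 2.6512 bits/symbol


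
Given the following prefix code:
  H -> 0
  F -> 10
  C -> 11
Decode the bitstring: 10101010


Decoding step by step:
Bits 10 -> F
Bits 10 -> F
Bits 10 -> F
Bits 10 -> F


Decoded message: FFFF


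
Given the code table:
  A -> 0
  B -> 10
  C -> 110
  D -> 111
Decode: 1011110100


Decoding:
10 -> B
111 -> D
10 -> B
10 -> B
0 -> A


Result: BDBBA


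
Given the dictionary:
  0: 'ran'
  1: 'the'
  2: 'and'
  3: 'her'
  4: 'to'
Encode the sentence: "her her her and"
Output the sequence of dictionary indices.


Look up each word in the dictionary:
  'her' -> 3
  'her' -> 3
  'her' -> 3
  'and' -> 2

Encoded: [3, 3, 3, 2]


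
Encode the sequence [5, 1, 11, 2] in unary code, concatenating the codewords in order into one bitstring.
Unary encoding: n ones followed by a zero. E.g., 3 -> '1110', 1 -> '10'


Encode each number as n ones followed by a terminating 0:
  5 -> 111110 (6 bits)
  1 -> 10 (2 bits)
  11 -> 111111111110 (12 bits)
  2 -> 110 (3 bits)
Total length = 6 + 2 + 12 + 3 = 23 bits.

Unary([5, 1, 11, 2]) = 11111010111111111110110 (23 bits)


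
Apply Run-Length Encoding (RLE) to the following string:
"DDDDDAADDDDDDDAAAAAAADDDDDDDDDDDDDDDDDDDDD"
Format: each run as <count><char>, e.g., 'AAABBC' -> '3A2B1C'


Scanning runs left to right:
  i=0: run of 'D' x 5 -> '5D'
  i=5: run of 'A' x 2 -> '2A'
  i=7: run of 'D' x 7 -> '7D'
  i=14: run of 'A' x 7 -> '7A'
  i=21: run of 'D' x 21 -> '21D'

RLE = 5D2A7D7A21D


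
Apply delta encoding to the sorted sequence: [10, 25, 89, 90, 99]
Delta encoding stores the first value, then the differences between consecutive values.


First value: 10
Deltas:
  25 - 10 = 15
  89 - 25 = 64
  90 - 89 = 1
  99 - 90 = 9


Delta encoded: [10, 15, 64, 1, 9]


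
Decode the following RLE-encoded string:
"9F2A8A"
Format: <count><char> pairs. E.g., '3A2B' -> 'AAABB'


Expanding each <count><char> pair:
  9F -> 'FFFFFFFFF'
  2A -> 'AA'
  8A -> 'AAAAAAAA'

Decoded = FFFFFFFFFAAAAAAAAAA


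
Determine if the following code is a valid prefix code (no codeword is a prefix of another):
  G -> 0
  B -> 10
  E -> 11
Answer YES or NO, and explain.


Checking each pair (does one codeword prefix another?):
  G='0' vs B='10': no prefix
  G='0' vs E='11': no prefix
  B='10' vs G='0': no prefix
  B='10' vs E='11': no prefix
  E='11' vs G='0': no prefix
  E='11' vs B='10': no prefix
No violation found over all pairs.

YES -- this is a valid prefix code. No codeword is a prefix of any other codeword.


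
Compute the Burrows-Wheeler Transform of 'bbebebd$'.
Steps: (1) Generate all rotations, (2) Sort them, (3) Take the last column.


Rotations (sorted):
  0: $bbebebd -> last char: d
  1: bbebebd$ -> last char: $
  2: bd$bbebe -> last char: e
  3: bebd$bbe -> last char: e
  4: bebebd$b -> last char: b
  5: d$bbebeb -> last char: b
  6: ebd$bbeb -> last char: b
  7: ebebd$bb -> last char: b


BWT = d$eebbbb


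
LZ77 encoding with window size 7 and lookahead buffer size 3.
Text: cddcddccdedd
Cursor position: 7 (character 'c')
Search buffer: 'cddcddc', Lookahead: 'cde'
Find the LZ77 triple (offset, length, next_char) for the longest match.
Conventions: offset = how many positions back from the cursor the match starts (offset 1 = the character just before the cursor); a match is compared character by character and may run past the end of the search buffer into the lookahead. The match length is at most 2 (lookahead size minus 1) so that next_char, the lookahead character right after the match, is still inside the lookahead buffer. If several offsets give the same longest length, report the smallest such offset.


Try each offset into the search buffer:
  offset=1 (pos 6, char 'c'): match length 1
  offset=2 (pos 5, char 'd'): match length 0
  offset=3 (pos 4, char 'd'): match length 0
  offset=4 (pos 3, char 'c'): match length 2
  offset=5 (pos 2, char 'd'): match length 0
  offset=6 (pos 1, char 'd'): match length 0
  offset=7 (pos 0, char 'c'): match length 2
Longest match has length 2, found at offsets 4, 7; take the smallest, offset 4.
next_char = character at position 7 + 2 = 9 -> 'e'

Best match: offset=4, length=2 (matching 'cd' starting at position 3)
LZ77 triple: (4, 2, 'e')


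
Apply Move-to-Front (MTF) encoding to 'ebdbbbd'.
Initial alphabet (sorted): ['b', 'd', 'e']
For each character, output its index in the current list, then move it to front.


MTF encoding:
'e': index 2 in ['b', 'd', 'e'] -> ['e', 'b', 'd']
'b': index 1 in ['e', 'b', 'd'] -> ['b', 'e', 'd']
'd': index 2 in ['b', 'e', 'd'] -> ['d', 'b', 'e']
'b': index 1 in ['d', 'b', 'e'] -> ['b', 'd', 'e']
'b': index 0 in ['b', 'd', 'e'] -> ['b', 'd', 'e']
'b': index 0 in ['b', 'd', 'e'] -> ['b', 'd', 'e']
'd': index 1 in ['b', 'd', 'e'] -> ['d', 'b', 'e']


Output: [2, 1, 2, 1, 0, 0, 1]


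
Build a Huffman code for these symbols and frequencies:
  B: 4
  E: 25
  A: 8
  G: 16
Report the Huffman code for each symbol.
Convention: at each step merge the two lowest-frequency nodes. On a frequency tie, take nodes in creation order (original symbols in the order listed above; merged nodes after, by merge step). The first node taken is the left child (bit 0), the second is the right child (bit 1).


Huffman tree construction:
Step 1: Merge B(4) + A(8) = 12
Step 2: Merge (B+A)(12) + G(16) = 28
Step 3: Merge E(25) + ((B+A)+G)(28) = 53
Read each symbol's code off the tree from the root (left child = 0, right child = 1).

Codes:
  B: 100 (length 3)
  E: 0 (length 1)
  A: 101 (length 3)
  G: 11 (length 2)
Average code length: 93/53 = 1.7547 bits/symbol


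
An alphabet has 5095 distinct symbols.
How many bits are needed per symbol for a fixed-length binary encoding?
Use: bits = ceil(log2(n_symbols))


log2(5095) = 12.3149
Bracket: 2^12 = 4096 < 5095 <= 2^13 = 8192
So ceil(log2(5095)) = 13

bits = ceil(log2(5095)) = ceil(12.3149) = 13 bits


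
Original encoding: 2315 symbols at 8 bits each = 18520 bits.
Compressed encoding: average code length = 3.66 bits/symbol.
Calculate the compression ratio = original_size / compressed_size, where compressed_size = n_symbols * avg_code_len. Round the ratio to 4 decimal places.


original_size = n_symbols * orig_bits = 2315 * 8 = 18520 bits
compressed_size = n_symbols * avg_code_len = 2315 * 3.66 = 8472.9 bits
ratio = original_size / compressed_size = 18520 / 8472.9 = 2.1858

Compression ratio = 2.1858


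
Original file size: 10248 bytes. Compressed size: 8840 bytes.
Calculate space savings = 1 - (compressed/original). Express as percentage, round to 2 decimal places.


ratio = compressed/original = 8840/10248 = 0.862607
savings = 1 - ratio = 1 - 0.862607 = 0.137393
as a percentage: 0.137393 * 100 = 13.74%

Space savings = 1 - 8840/10248 = 13.74%


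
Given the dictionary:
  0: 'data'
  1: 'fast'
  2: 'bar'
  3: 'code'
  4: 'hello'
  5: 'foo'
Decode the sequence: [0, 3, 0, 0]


Look up each index in the dictionary:
  0 -> 'data'
  3 -> 'code'
  0 -> 'data'
  0 -> 'data'

Decoded: "data code data data"


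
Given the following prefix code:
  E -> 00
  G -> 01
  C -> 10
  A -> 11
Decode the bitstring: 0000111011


Decoding step by step:
Bits 00 -> E
Bits 00 -> E
Bits 11 -> A
Bits 10 -> C
Bits 11 -> A


Decoded message: EEACA


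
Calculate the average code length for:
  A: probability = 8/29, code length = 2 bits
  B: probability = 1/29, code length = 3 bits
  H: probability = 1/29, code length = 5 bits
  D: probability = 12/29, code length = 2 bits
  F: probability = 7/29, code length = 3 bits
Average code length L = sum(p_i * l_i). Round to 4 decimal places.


Weighted contributions p_i * l_i:
  A: (8/29) * 2 = 16/29
  B: (1/29) * 3 = 3/29
  H: (1/29) * 5 = 5/29
  D: (12/29) * 2 = 24/29
  F: (7/29) * 3 = 21/29
Sum = (16 + 3 + 5 + 24 + 21)/29 = 69/29

L = 69/29 = 2.3793 bits/symbol
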